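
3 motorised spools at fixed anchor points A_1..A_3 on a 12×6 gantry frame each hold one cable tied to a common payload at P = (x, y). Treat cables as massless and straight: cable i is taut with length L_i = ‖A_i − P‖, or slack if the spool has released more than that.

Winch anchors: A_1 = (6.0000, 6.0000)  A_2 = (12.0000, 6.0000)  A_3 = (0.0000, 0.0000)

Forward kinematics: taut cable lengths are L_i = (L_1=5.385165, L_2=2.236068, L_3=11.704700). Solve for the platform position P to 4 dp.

each cable: (A_i−P)·(A_i−P) = L_i²; let k_i = ‖A_i‖²−L_i²
k_1 = 36.0000+36.0000−29.0000 = 43.0000
row 1: -12.0000x + 0.0000y = -132.0000  (k_2=175.0000)
row 2: 12.0000x + 12.0000y = 180.0000  (k_3=-137.0000)
Cramer on rows 1–2 → x = 11.0000, y = 4.0000

(11.0000, 4.0000)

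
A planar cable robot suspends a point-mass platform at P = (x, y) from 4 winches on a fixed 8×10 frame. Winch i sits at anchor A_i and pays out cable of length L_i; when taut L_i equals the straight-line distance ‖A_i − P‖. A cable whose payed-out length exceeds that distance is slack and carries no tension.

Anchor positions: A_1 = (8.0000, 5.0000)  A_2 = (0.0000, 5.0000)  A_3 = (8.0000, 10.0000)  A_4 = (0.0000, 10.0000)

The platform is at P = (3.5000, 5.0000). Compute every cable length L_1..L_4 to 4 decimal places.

(4.5000, 3.5000, 6.7268, 6.1033)

L_1 = √((8.0000−3.5000)² + (5.0000−5.0000)²) = 4.5000
L_2 = √((0.0000−3.5000)² + (5.0000−5.0000)²) = 3.5000
L_3 = √((8.0000−3.5000)² + (10.0000−5.0000)²) = 6.7268
L_4 = √((0.0000−3.5000)² + (10.0000−5.0000)²) = 6.1033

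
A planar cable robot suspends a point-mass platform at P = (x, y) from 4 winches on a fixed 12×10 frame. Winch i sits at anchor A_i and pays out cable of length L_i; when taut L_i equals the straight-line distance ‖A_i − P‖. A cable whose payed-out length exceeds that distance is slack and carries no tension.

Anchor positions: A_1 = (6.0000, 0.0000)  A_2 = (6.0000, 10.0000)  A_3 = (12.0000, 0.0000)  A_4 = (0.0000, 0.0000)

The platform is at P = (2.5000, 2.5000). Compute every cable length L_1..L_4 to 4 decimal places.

L_1: Δ = A_1−P = (3.5000, -2.5000) → ‖Δ‖ = √18.5000 = 4.3012
L_2: Δ = A_2−P = (3.5000, 7.5000) → ‖Δ‖ = √68.5000 = 8.2765
L_3: Δ = A_3−P = (9.5000, -2.5000) → ‖Δ‖ = √96.5000 = 9.8234
L_4: Δ = A_4−P = (-2.5000, -2.5000) → ‖Δ‖ = √12.5000 = 3.5355

(4.3012, 8.2765, 9.8234, 3.5355)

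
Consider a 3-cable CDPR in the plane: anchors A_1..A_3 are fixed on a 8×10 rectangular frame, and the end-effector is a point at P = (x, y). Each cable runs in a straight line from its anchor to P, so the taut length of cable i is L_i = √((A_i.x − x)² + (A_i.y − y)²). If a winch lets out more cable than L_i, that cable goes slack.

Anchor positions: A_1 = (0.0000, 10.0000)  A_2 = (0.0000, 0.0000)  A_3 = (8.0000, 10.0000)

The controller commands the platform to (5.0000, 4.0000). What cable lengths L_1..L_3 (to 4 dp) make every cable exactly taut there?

L_1: Δ = A_1−P = (-5.0000, 6.0000) → ‖Δ‖ = √61.0000 = 7.8102
L_2: Δ = A_2−P = (-5.0000, -4.0000) → ‖Δ‖ = √41.0000 = 6.4031
L_3: Δ = A_3−P = (3.0000, 6.0000) → ‖Δ‖ = √45.0000 = 6.7082

(7.8102, 6.4031, 6.7082)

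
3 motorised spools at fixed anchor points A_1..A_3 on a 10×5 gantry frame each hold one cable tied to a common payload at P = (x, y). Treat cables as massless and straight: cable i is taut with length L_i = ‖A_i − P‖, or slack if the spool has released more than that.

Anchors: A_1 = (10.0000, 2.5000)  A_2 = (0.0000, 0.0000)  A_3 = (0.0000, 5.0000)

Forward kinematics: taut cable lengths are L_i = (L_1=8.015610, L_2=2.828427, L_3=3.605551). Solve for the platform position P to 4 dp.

circle eqns → linear via eq_j − eq_1; set c_j = A_j·A_j − L_j²
c_1 = 100.0000+6.2500−64.2500 = 42.0000
20.0000·x + 5.0000·y = c_1−c_2 = 50.0000
20.0000·x − 5.0000·y = c_1−c_3 = 30.0000
solve first two rows → x=2.0000, y=2.0000

(2.0000, 2.0000)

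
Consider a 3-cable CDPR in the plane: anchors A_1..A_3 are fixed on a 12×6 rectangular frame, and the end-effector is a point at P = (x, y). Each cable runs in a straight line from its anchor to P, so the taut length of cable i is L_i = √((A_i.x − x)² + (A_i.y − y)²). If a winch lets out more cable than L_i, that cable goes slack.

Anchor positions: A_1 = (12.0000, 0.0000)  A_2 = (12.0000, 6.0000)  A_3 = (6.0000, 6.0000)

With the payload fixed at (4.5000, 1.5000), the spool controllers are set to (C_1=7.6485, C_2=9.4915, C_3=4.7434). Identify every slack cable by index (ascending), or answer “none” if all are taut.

cable 1: L_1 = ‖A_1−P‖ = 7.6485;  C_1 = 7.6485 → taut
cable 2: L_2 = ‖A_2−P‖ = 8.7464;  C_2 = 9.4915 → slack
cable 3: L_3 = ‖A_3−P‖ = 4.7434;  C_3 = 4.7434 → taut

2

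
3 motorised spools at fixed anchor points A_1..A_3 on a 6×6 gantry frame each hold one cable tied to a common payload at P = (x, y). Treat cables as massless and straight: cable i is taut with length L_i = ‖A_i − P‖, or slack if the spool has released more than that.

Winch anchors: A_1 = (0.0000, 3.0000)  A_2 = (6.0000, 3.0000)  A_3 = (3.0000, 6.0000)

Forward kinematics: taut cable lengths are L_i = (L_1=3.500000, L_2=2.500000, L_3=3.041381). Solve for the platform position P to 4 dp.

each cable: (A_i−P)·(A_i−P) = L_i²; let q_i = ‖A_i‖²−L_i²
q_1 = 0.0000+9.0000−12.2500 = -3.2500
row 1: -12.0000x + 0.0000y = -42.0000  (q_2=38.7500)
row 2: -6.0000x − 6.0000y = -39.0000  (q_3=35.7500)
Cramer on rows 1–2 → x = 3.5000, y = 3.0000

(3.5000, 3.0000)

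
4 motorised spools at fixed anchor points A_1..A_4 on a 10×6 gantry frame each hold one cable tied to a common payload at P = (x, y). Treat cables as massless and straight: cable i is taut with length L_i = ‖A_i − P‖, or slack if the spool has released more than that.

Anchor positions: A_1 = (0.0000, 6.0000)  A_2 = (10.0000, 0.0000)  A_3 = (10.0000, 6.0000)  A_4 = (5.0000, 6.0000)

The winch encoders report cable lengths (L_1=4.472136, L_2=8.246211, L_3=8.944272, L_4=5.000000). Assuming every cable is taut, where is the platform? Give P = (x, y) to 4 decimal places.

(2.0000, 2.0000)

circle eqns → linear via eq_j − eq_1; set q_j = A_j·A_j − L_j²
q_1 = 0.0000+36.0000−20.0000 = 16.0000
-20.0000·x + 12.0000·y = q_1−q_2 = -16.0000
-20.0000·x + 0.0000·y = q_1−q_3 = -40.0000
-10.0000·x + 0.0000·y = q_1−q_4 = -20.0000
solve first two rows → x=2.0000, y=2.0000
check cable 4: ‖A_4−P‖² = 25.0000 ≈ L_4² = 25.0000 ✓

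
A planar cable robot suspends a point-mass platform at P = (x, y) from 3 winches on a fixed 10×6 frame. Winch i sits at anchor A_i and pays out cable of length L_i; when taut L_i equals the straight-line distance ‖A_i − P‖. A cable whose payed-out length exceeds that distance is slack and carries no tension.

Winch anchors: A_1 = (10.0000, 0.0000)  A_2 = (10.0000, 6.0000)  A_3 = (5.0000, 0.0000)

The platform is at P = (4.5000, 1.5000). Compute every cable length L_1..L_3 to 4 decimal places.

cable 1: Δx=5.5000, Δy=-1.5000; L_1 = √(Δx²+Δy²) = 5.7009
cable 2: Δx=5.5000, Δy=4.5000; L_2 = √(Δx²+Δy²) = 7.1063
cable 3: Δx=0.5000, Δy=-1.5000; L_3 = √(Δx²+Δy²) = 1.5811

(5.7009, 7.1063, 1.5811)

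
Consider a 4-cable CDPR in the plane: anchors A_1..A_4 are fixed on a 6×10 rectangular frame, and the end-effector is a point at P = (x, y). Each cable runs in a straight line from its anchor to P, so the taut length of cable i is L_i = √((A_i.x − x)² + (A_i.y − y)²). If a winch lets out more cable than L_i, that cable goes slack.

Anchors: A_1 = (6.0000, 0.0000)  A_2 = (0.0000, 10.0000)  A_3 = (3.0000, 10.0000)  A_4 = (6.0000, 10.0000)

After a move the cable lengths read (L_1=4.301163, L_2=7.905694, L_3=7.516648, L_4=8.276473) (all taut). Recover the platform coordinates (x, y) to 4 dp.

(2.5000, 2.5000)

each cable: (A_i−P)·(A_i−P) = L_i²; let k_i = ‖A_i‖²−L_i²
k_1 = 36.0000+0.0000−18.5000 = 17.5000
row 1: 12.0000x − 20.0000y = -20.0000  (k_2=37.5000)
row 2: 6.0000x − 20.0000y = -35.0000  (k_3=52.5000)
row 3: 0.0000x − 20.0000y = -50.0000  (k_4=67.5000)
Cramer on rows 1–2 → x = 2.5000, y = 2.5000
check cable 4: ‖A_4−P‖² = 68.5000 ≈ L_4² = 68.5000 ✓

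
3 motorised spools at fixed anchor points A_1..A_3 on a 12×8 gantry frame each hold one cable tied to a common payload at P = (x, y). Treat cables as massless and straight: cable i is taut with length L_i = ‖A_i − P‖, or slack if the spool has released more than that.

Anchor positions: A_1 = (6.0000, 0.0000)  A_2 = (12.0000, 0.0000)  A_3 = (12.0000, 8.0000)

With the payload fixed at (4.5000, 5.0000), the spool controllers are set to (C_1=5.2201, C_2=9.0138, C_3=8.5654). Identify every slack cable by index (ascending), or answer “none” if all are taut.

cable 1: L_1 = ‖A_1−P‖ = 5.2202;  C_1 = 5.2201 → taut
cable 2: L_2 = ‖A_2−P‖ = 9.0139;  C_2 = 9.0138 → taut
cable 3: L_3 = ‖A_3−P‖ = 8.0777;  C_3 = 8.5654 → slack

3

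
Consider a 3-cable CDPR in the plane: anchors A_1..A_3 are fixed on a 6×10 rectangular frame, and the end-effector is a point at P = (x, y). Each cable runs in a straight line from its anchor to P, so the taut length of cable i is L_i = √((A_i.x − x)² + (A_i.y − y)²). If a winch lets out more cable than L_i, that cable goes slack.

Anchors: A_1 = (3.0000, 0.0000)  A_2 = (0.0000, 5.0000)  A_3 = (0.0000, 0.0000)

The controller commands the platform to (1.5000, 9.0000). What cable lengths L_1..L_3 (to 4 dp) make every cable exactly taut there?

(9.1241, 4.2720, 9.1241)

L_1 = √((3.0000−1.5000)² + (0.0000−9.0000)²) = 9.1241
L_2 = √((0.0000−1.5000)² + (5.0000−9.0000)²) = 4.2720
L_3 = √((0.0000−1.5000)² + (0.0000−9.0000)²) = 9.1241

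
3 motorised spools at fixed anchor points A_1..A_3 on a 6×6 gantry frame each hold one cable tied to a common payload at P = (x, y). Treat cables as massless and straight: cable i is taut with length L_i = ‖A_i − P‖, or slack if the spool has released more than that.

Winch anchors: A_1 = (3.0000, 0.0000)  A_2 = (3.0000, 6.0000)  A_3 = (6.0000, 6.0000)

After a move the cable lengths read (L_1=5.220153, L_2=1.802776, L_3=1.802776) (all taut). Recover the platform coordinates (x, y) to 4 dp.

expand ‖A_i−P‖²=L_i² and subtract eq 1 (q_i ≔ ‖A_i‖²−L_i²)
q_1 = 9.0000+0.0000−27.2500 = -18.2500
eq1−eq2 → [0.0000  -12.0000]·P = -60.0000
eq1−eq3 → [-6.0000  -12.0000]·P = -87.0000
2×2 solve → P = (4.5000, 5.0000)

(4.5000, 5.0000)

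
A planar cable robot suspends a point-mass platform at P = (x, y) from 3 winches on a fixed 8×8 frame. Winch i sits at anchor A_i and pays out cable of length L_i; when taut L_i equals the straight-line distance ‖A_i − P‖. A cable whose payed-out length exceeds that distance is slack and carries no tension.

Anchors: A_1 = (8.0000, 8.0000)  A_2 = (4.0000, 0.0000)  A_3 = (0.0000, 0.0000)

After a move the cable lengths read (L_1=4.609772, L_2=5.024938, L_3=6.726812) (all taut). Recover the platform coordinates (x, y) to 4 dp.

(4.5000, 5.0000)

circle eqns → linear via eq_j − eq_1; set k_j = A_j·A_j − L_j²
k_1 = 64.0000+64.0000−21.2500 = 106.7500
8.0000·x + 16.0000·y = k_1−k_2 = 116.0000
16.0000·x + 16.0000·y = k_1−k_3 = 152.0000
solve first two rows → x=4.5000, y=5.0000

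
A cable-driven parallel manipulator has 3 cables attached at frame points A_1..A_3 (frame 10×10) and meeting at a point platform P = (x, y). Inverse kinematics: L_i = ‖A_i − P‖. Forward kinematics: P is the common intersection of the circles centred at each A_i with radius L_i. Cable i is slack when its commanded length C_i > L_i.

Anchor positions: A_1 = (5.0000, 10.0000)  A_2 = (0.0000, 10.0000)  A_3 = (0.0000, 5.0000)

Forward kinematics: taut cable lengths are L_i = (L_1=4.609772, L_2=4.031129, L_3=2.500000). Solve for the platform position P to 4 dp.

each cable: (A_i−P)·(A_i−P) = L_i²; let k_i = ‖A_i‖²−L_i²
k_1 = 25.0000+100.0000−21.2500 = 103.7500
row 1: 10.0000x + 0.0000y = 20.0000  (k_2=83.7500)
row 2: 10.0000x + 10.0000y = 85.0000  (k_3=18.7500)
Cramer on rows 1–2 → x = 2.0000, y = 6.5000

(2.0000, 6.5000)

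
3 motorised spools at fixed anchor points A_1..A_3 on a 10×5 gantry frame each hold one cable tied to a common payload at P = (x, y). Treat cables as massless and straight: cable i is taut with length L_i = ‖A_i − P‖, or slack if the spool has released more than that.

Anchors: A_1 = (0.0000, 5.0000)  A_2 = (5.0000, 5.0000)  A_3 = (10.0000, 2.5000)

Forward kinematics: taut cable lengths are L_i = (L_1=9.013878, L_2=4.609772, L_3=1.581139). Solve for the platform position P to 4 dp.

expand ‖A_i−P‖²=L_i² and subtract eq 1 (c_i ≔ ‖A_i‖²−L_i²)
c_1 = 0.0000+25.0000−81.2500 = -56.2500
eq1−eq2 → [-10.0000  0.0000]·P = -85.0000
eq1−eq3 → [-20.0000  5.0000]·P = -160.0000
2×2 solve → P = (8.5000, 2.0000)

(8.5000, 2.0000)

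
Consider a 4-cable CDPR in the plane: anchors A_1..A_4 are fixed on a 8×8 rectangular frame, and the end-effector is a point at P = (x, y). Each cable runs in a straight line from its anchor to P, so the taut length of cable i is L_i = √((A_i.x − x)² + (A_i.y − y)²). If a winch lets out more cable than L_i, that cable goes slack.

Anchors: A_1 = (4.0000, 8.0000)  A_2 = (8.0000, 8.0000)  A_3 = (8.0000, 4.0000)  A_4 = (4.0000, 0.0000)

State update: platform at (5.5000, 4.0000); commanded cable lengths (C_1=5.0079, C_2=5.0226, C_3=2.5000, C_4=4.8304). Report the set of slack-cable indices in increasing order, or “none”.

1, 2, 4

cable 1: √((-1.5000)²+(4.0000)²)=4.2720, C_1=5.0079: slack
cable 2: √((2.5000)²+(4.0000)²)=4.7170, C_2=5.0226: slack
cable 3: √((2.5000)²+(0.0000)²)=2.5000, C_3=2.5000: taut
cable 4: √((-1.5000)²+(-4.0000)²)=4.2720, C_4=4.8304: slack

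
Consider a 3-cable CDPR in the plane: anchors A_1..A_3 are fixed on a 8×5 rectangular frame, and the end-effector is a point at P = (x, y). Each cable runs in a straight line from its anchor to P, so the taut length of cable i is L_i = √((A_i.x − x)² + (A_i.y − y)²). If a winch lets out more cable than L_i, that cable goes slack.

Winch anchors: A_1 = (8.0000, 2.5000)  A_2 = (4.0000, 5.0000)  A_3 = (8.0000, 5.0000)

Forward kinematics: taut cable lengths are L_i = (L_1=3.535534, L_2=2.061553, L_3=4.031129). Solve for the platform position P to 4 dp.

circle eqns → linear via eq_j − eq_1; set c_j = A_j·A_j − L_j²
c_1 = 64.0000+6.2500−12.5000 = 57.7500
8.0000·x − 5.0000·y = c_1−c_2 = 21.0000
0.0000·x − 5.0000·y = c_1−c_3 = -15.0000
solve first two rows → x=4.5000, y=3.0000

(4.5000, 3.0000)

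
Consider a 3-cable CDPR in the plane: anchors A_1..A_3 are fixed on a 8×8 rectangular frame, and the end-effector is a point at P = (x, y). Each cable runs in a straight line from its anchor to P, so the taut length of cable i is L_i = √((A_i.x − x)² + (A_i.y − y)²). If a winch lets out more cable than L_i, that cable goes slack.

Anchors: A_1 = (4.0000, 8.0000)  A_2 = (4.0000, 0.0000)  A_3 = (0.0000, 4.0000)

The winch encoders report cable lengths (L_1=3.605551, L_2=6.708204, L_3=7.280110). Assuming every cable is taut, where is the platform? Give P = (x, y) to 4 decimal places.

(7.0000, 6.0000)

expand ‖A_i−P‖²=L_i² and subtract eq 1 (c_i ≔ ‖A_i‖²−L_i²)
c_1 = 16.0000+64.0000−13.0000 = 67.0000
eq1−eq2 → [0.0000  16.0000]·P = 96.0000
eq1−eq3 → [8.0000  8.0000]·P = 104.0000
2×2 solve → P = (7.0000, 6.0000)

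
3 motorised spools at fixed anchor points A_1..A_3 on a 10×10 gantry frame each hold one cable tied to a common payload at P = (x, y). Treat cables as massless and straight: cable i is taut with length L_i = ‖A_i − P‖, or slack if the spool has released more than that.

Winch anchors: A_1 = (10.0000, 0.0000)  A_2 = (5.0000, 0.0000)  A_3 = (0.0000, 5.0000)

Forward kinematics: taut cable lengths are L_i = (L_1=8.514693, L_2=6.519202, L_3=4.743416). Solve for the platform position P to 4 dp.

each cable: (A_i−P)·(A_i−P) = L_i²; let q_i = ‖A_i‖²−L_i²
q_1 = 100.0000+0.0000−72.5000 = 27.5000
row 1: 10.0000x + 0.0000y = 45.0000  (q_2=-17.5000)
row 2: 20.0000x − 10.0000y = 25.0000  (q_3=2.5000)
Cramer on rows 1–2 → x = 4.5000, y = 6.5000

(4.5000, 6.5000)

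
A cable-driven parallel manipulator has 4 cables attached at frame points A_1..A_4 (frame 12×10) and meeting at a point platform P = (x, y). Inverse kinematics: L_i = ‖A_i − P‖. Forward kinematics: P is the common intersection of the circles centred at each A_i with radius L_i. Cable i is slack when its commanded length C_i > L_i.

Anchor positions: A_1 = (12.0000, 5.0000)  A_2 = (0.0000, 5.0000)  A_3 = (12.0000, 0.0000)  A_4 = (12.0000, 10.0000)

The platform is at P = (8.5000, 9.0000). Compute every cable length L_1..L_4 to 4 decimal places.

L_1: Δ = A_1−P = (3.5000, -4.0000) → ‖Δ‖ = √28.2500 = 5.3151
L_2: Δ = A_2−P = (-8.5000, -4.0000) → ‖Δ‖ = √88.2500 = 9.3941
L_3: Δ = A_3−P = (3.5000, -9.0000) → ‖Δ‖ = √93.2500 = 9.6566
L_4: Δ = A_4−P = (3.5000, 1.0000) → ‖Δ‖ = √13.2500 = 3.6401

(5.3151, 9.3941, 9.6566, 3.6401)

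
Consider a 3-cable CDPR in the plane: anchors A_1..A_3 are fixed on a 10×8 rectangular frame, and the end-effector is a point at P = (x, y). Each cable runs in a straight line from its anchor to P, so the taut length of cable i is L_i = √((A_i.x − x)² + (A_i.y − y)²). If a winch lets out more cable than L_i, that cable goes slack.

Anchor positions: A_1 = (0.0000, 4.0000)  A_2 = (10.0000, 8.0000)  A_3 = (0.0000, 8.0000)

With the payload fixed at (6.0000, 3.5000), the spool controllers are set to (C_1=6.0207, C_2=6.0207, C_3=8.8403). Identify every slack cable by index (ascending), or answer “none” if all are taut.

cable 1: L_1 = ‖A_1−P‖ = 6.0208;  C_1 = 6.0207 → taut
cable 2: L_2 = ‖A_2−P‖ = 6.0208;  C_2 = 6.0207 → taut
cable 3: L_3 = ‖A_3−P‖ = 7.5000;  C_3 = 8.8403 → slack

3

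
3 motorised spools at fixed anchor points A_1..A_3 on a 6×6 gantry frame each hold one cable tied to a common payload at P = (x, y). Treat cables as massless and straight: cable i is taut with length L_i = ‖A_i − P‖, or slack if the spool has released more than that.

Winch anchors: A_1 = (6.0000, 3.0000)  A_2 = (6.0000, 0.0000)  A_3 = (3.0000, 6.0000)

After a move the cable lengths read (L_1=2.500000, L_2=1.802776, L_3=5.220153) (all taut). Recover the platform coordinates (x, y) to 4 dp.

expand ‖A_i−P‖²=L_i² and subtract eq 1 (q_i ≔ ‖A_i‖²−L_i²)
q_1 = 36.0000+9.0000−6.2500 = 38.7500
eq1−eq2 → [0.0000  6.0000]·P = 6.0000
eq1−eq3 → [6.0000  -6.0000]·P = 21.0000
2×2 solve → P = (4.5000, 1.0000)

(4.5000, 1.0000)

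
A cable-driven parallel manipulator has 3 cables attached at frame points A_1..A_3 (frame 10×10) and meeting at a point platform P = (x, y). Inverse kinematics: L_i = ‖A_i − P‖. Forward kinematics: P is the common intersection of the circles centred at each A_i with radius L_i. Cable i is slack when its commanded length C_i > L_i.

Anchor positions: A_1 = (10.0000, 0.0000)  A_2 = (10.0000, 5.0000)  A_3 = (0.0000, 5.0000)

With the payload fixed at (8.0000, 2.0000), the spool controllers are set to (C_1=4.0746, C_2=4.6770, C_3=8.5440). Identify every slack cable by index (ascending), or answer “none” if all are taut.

cable 1: L_1 = ‖A_1−P‖ = 2.8284;  C_1 = 4.0746 → slack
cable 2: L_2 = ‖A_2−P‖ = 3.6056;  C_2 = 4.6770 → slack
cable 3: L_3 = ‖A_3−P‖ = 8.5440;  C_3 = 8.5440 → taut

1, 2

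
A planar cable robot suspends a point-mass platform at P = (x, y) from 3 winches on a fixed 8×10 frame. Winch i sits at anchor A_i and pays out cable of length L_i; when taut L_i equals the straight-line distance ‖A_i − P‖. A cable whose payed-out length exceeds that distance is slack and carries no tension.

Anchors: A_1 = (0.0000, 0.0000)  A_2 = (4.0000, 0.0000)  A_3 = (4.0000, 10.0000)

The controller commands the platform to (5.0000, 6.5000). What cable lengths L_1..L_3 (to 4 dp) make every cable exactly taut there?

(8.2006, 6.5765, 3.6401)

L_1: Δ = A_1−P = (-5.0000, -6.5000) → ‖Δ‖ = √67.2500 = 8.2006
L_2: Δ = A_2−P = (-1.0000, -6.5000) → ‖Δ‖ = √43.2500 = 6.5765
L_3: Δ = A_3−P = (-1.0000, 3.5000) → ‖Δ‖ = √13.2500 = 3.6401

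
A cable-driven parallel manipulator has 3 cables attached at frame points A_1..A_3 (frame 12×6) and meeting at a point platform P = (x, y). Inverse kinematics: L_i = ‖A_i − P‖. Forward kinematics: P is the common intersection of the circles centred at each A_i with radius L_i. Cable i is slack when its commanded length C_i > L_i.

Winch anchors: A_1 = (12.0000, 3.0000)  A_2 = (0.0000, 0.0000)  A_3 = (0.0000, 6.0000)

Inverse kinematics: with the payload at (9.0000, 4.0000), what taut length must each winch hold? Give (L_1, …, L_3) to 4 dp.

cable 1: Δx=3.0000, Δy=-1.0000; L_1 = √(Δx²+Δy²) = 3.1623
cable 2: Δx=-9.0000, Δy=-4.0000; L_2 = √(Δx²+Δy²) = 9.8489
cable 3: Δx=-9.0000, Δy=2.0000; L_3 = √(Δx²+Δy²) = 9.2195

(3.1623, 9.8489, 9.2195)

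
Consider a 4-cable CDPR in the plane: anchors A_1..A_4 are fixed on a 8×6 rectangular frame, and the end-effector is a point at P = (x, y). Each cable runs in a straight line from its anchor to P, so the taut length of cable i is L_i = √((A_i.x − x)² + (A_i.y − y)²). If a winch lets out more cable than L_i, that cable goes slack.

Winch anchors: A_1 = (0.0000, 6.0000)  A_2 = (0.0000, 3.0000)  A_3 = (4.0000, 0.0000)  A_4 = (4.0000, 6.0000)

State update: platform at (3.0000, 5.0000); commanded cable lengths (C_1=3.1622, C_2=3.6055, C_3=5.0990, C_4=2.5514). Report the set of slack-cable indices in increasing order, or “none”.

4

cable 1: √((-3.0000)²+(1.0000)²)=3.1623, C_1=3.1622: taut
cable 2: √((-3.0000)²+(-2.0000)²)=3.6056, C_2=3.6055: taut
cable 3: √((1.0000)²+(-5.0000)²)=5.0990, C_3=5.0990: taut
cable 4: √((1.0000)²+(1.0000)²)=1.4142, C_4=2.5514: slack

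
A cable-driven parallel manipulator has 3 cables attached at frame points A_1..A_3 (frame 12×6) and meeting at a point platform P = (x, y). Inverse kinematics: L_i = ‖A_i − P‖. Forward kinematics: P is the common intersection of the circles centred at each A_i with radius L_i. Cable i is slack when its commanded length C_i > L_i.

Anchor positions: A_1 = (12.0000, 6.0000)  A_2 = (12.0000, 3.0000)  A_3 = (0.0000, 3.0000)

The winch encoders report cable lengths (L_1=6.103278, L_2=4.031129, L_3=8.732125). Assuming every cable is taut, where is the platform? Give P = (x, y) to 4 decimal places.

expand ‖A_i−P‖²=L_i² and subtract eq 1 (c_i ≔ ‖A_i‖²−L_i²)
c_1 = 144.0000+36.0000−37.2500 = 142.7500
eq1−eq2 → [0.0000  6.0000]·P = 6.0000
eq1−eq3 → [24.0000  6.0000]·P = 210.0000
2×2 solve → P = (8.5000, 1.0000)

(8.5000, 1.0000)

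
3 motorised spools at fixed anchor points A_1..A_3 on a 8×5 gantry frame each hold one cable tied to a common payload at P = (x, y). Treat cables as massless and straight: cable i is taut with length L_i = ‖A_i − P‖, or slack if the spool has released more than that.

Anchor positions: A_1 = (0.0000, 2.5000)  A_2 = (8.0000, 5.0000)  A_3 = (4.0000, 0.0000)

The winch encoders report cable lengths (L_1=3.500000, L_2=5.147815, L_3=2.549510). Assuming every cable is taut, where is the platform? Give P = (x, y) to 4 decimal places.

(3.5000, 2.5000)

expand ‖A_i−P‖²=L_i² and subtract eq 1 (c_i ≔ ‖A_i‖²−L_i²)
c_1 = 0.0000+6.2500−12.2500 = -6.0000
eq1−eq2 → [-16.0000  -5.0000]·P = -68.5000
eq1−eq3 → [-8.0000  5.0000]·P = -15.5000
2×2 solve → P = (3.5000, 2.5000)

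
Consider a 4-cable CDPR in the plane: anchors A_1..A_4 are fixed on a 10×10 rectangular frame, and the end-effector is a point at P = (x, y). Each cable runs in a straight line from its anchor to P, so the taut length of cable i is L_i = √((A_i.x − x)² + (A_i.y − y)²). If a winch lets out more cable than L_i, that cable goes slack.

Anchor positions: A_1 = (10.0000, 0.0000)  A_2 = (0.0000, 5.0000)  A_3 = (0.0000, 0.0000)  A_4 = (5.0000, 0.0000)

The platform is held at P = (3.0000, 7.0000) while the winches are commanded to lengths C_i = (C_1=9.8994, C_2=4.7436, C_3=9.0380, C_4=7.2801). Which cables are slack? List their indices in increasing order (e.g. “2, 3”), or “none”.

2, 3

cable 1: L_1 = ‖A_1−P‖ = 9.8995;  C_1 = 9.8994 → taut
cable 2: L_2 = ‖A_2−P‖ = 3.6056;  C_2 = 4.7436 → slack
cable 3: L_3 = ‖A_3−P‖ = 7.6158;  C_3 = 9.0380 → slack
cable 4: L_4 = ‖A_4−P‖ = 7.2801;  C_4 = 7.2801 → taut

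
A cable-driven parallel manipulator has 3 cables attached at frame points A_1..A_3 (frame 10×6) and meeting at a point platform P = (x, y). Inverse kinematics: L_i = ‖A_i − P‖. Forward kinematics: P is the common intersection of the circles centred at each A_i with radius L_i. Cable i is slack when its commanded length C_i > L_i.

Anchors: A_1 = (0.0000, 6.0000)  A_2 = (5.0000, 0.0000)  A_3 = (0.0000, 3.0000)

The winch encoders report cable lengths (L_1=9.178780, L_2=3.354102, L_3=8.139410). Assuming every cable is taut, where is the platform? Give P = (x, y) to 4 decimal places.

(8.0000, 1.5000)

expand ‖A_i−P‖²=L_i² and subtract eq 1 (k_i ≔ ‖A_i‖²−L_i²)
k_1 = 0.0000+36.0000−84.2500 = -48.2500
eq1−eq2 → [-10.0000  12.0000]·P = -62.0000
eq1−eq3 → [0.0000  6.0000]·P = 9.0000
2×2 solve → P = (8.0000, 1.5000)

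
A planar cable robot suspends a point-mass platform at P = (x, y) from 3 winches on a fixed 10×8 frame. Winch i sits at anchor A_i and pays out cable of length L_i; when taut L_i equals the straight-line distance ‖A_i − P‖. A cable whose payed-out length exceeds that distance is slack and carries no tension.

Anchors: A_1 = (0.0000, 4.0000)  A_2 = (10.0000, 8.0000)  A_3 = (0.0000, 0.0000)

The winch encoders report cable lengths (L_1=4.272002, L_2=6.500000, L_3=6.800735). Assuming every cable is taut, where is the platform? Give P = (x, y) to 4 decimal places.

circle eqns → linear via eq_j − eq_1; set k_j = A_j·A_j − L_j²
k_1 = 0.0000+16.0000−18.2500 = -2.2500
-20.0000·x − 8.0000·y = k_1−k_2 = -124.0000
0.0000·x + 8.0000·y = k_1−k_3 = 44.0000
solve first two rows → x=4.0000, y=5.5000

(4.0000, 5.5000)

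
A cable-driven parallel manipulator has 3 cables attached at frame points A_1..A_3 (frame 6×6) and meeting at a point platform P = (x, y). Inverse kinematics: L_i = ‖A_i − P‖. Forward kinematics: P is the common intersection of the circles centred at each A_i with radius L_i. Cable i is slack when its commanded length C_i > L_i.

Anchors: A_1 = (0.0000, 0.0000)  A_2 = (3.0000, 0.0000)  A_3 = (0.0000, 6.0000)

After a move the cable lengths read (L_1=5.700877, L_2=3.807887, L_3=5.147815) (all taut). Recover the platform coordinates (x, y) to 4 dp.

each cable: (A_i−P)·(A_i−P) = L_i²; let q_i = ‖A_i‖²−L_i²
q_1 = 0.0000+0.0000−32.5000 = -32.5000
row 1: -6.0000x + 0.0000y = -27.0000  (q_2=-5.5000)
row 2: 0.0000x − 12.0000y = -42.0000  (q_3=9.5000)
Cramer on rows 1–2 → x = 4.5000, y = 3.5000

(4.5000, 3.5000)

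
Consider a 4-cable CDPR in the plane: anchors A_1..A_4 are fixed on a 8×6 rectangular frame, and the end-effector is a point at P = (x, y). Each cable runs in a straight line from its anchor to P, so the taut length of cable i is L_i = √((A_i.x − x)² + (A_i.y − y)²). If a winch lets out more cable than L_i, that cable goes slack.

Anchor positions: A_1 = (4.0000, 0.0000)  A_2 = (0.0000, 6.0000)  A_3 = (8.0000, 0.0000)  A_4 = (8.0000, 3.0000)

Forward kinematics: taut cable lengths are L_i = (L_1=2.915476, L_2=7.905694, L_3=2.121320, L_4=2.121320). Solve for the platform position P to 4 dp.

expand ‖A_i−P‖²=L_i² and subtract eq 1 (q_i ≔ ‖A_i‖²−L_i²)
q_1 = 16.0000+0.0000−8.5000 = 7.5000
eq1−eq2 → [8.0000  -12.0000]·P = 34.0000
eq1−eq3 → [-8.0000  0.0000]·P = -52.0000
eq1−eq4 → [-8.0000  -6.0000]·P = -61.0000
2×2 solve → P = (6.5000, 1.5000)
check cable 4: ‖A_4−P‖² = 4.5000 ≈ L_4² = 4.5000 ✓

(6.5000, 1.5000)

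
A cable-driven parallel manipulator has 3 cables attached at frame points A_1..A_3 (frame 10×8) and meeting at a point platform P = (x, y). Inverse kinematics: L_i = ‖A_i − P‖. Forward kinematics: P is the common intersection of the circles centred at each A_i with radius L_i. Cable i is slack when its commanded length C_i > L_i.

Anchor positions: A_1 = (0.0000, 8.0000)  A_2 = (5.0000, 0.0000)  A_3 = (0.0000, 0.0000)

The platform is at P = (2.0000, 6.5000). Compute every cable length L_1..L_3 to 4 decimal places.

L_1 = √((0.0000−2.0000)² + (8.0000−6.5000)²) = 2.5000
L_2 = √((5.0000−2.0000)² + (0.0000−6.5000)²) = 7.1589
L_3 = √((0.0000−2.0000)² + (0.0000−6.5000)²) = 6.8007

(2.5000, 7.1589, 6.8007)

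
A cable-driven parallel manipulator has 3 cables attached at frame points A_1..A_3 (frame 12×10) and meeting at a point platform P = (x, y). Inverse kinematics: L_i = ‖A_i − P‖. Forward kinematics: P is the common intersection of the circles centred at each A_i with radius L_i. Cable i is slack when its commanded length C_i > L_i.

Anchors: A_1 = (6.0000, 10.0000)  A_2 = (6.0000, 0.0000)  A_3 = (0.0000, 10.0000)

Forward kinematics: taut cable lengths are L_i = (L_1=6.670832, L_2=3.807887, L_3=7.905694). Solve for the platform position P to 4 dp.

expand ‖A_i−P‖²=L_i² and subtract eq 1 (c_i ≔ ‖A_i‖²−L_i²)
c_1 = 36.0000+100.0000−44.5000 = 91.5000
eq1−eq2 → [0.0000  20.0000]·P = 70.0000
eq1−eq3 → [12.0000  0.0000]·P = 54.0000
2×2 solve → P = (4.5000, 3.5000)

(4.5000, 3.5000)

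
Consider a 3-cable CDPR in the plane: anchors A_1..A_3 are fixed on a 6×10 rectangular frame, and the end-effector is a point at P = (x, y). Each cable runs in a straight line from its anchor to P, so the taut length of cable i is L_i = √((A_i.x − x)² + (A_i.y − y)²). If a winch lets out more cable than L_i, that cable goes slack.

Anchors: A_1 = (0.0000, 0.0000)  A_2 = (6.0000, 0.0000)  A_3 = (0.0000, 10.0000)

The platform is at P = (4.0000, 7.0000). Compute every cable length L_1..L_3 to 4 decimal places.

cable 1: Δx=-4.0000, Δy=-7.0000; L_1 = √(Δx²+Δy²) = 8.0623
cable 2: Δx=2.0000, Δy=-7.0000; L_2 = √(Δx²+Δy²) = 7.2801
cable 3: Δx=-4.0000, Δy=3.0000; L_3 = √(Δx²+Δy²) = 5.0000

(8.0623, 7.2801, 5.0000)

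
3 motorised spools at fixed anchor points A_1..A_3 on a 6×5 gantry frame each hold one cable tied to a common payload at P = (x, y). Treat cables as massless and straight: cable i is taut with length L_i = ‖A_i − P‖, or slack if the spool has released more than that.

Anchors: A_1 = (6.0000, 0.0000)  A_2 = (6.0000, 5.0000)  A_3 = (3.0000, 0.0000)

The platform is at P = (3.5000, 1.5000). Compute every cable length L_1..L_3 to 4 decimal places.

L_1 = √((6.0000−3.5000)² + (0.0000−1.5000)²) = 2.9155
L_2 = √((6.0000−3.5000)² + (5.0000−1.5000)²) = 4.3012
L_3 = √((3.0000−3.5000)² + (0.0000−1.5000)²) = 1.5811

(2.9155, 4.3012, 1.5811)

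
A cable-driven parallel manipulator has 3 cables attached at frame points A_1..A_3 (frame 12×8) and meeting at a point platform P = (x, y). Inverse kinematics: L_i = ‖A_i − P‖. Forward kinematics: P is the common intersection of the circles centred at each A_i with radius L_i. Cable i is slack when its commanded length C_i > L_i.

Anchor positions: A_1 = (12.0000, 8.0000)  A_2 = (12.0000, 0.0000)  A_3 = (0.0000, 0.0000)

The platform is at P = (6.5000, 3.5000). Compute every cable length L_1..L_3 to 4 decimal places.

L_1: Δ = A_1−P = (5.5000, 4.5000) → ‖Δ‖ = √50.5000 = 7.1063
L_2: Δ = A_2−P = (5.5000, -3.5000) → ‖Δ‖ = √42.5000 = 6.5192
L_3: Δ = A_3−P = (-6.5000, -3.5000) → ‖Δ‖ = √54.5000 = 7.3824

(7.1063, 6.5192, 7.3824)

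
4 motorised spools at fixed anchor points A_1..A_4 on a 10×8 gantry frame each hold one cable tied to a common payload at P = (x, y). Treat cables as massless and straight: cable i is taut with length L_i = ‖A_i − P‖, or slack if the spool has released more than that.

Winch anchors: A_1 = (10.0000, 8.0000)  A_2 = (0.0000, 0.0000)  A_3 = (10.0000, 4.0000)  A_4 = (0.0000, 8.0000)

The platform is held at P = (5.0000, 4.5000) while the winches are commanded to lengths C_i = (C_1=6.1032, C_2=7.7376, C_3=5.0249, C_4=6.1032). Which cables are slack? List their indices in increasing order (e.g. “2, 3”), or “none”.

2

cable 1: L_1 = ‖A_1−P‖ = 6.1033;  C_1 = 6.1032 → taut
cable 2: L_2 = ‖A_2−P‖ = 6.7268;  C_2 = 7.7376 → slack
cable 3: L_3 = ‖A_3−P‖ = 5.0249;  C_3 = 5.0249 → taut
cable 4: L_4 = ‖A_4−P‖ = 6.1033;  C_4 = 6.1032 → taut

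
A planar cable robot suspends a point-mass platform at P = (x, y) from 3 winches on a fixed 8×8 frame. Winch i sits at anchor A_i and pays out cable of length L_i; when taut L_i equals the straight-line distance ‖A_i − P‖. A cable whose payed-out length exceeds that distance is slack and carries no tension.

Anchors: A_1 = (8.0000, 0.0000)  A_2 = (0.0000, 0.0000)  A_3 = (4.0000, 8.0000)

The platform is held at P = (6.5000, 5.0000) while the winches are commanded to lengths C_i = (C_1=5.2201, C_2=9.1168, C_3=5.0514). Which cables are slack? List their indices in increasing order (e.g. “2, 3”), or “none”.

i=1: geometric 5.2202 vs commanded 5.2201 ⇒ taut
i=2: geometric 8.2006 vs commanded 9.1168 ⇒ slack
i=3: geometric 3.9051 vs commanded 5.0514 ⇒ slack

2, 3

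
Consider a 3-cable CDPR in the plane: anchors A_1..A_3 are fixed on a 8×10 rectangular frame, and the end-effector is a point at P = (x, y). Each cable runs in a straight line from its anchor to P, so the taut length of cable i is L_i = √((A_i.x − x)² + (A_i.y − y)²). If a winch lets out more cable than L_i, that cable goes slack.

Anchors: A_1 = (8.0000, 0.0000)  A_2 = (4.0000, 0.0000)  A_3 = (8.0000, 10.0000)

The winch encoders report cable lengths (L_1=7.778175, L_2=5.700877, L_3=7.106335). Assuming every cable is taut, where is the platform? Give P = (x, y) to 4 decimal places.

(2.5000, 5.5000)

expand ‖A_i−P‖²=L_i² and subtract eq 1 (c_i ≔ ‖A_i‖²−L_i²)
c_1 = 64.0000+0.0000−60.5000 = 3.5000
eq1−eq2 → [8.0000  0.0000]·P = 20.0000
eq1−eq3 → [0.0000  -20.0000]·P = -110.0000
2×2 solve → P = (2.5000, 5.5000)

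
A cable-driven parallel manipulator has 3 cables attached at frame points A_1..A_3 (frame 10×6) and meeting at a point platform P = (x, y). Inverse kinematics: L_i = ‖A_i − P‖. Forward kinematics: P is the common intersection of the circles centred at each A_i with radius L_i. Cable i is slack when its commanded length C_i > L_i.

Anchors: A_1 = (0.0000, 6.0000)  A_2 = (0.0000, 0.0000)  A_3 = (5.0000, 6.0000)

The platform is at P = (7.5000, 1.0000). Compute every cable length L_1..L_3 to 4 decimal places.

L_1: Δ = A_1−P = (-7.5000, 5.0000) → ‖Δ‖ = √81.2500 = 9.0139
L_2: Δ = A_2−P = (-7.5000, -1.0000) → ‖Δ‖ = √57.2500 = 7.5664
L_3: Δ = A_3−P = (-2.5000, 5.0000) → ‖Δ‖ = √31.2500 = 5.5902

(9.0139, 7.5664, 5.5902)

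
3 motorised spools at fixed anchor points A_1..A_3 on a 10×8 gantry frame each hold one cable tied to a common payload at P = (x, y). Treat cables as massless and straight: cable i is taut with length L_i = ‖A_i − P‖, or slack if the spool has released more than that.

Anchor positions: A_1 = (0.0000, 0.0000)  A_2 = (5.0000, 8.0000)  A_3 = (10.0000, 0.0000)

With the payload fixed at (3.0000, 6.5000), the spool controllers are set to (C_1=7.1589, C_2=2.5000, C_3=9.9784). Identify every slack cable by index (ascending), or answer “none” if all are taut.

i=1: geometric 7.1589 vs commanded 7.1589 ⇒ taut
i=2: geometric 2.5000 vs commanded 2.5000 ⇒ taut
i=3: geometric 9.5525 vs commanded 9.9784 ⇒ slack

3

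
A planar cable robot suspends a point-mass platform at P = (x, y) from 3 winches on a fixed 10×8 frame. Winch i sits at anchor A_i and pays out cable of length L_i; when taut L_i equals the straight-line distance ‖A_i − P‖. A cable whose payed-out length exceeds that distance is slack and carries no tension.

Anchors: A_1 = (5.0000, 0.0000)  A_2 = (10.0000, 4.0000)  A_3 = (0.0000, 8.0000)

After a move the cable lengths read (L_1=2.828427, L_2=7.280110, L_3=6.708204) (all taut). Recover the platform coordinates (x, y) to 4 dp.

expand ‖A_i−P‖²=L_i² and subtract eq 1 (c_i ≔ ‖A_i‖²−L_i²)
c_1 = 25.0000+0.0000−8.0000 = 17.0000
eq1−eq2 → [-10.0000  -8.0000]·P = -46.0000
eq1−eq3 → [10.0000  -16.0000]·P = -2.0000
2×2 solve → P = (3.0000, 2.0000)

(3.0000, 2.0000)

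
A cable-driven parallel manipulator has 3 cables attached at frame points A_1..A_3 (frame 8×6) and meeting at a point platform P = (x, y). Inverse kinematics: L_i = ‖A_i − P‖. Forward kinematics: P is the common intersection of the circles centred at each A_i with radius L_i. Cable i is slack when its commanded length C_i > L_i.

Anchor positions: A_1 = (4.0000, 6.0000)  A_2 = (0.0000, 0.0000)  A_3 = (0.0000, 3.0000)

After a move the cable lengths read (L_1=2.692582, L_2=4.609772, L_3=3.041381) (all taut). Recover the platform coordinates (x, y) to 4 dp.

(3.0000, 3.5000)

expand ‖A_i−P‖²=L_i² and subtract eq 1 (q_i ≔ ‖A_i‖²−L_i²)
q_1 = 16.0000+36.0000−7.2500 = 44.7500
eq1−eq2 → [8.0000  12.0000]·P = 66.0000
eq1−eq3 → [8.0000  6.0000]·P = 45.0000
2×2 solve → P = (3.0000, 3.5000)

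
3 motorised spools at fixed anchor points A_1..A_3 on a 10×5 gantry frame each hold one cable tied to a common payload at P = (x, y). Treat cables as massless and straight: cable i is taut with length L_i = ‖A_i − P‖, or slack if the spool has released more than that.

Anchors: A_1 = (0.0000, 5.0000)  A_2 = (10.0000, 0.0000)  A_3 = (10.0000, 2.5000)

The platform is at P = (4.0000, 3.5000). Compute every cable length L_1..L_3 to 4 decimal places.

(4.2720, 6.9462, 6.0828)

L_1 = √((0.0000−4.0000)² + (5.0000−3.5000)²) = 4.2720
L_2 = √((10.0000−4.0000)² + (0.0000−3.5000)²) = 6.9462
L_3 = √((10.0000−4.0000)² + (2.5000−3.5000)²) = 6.0828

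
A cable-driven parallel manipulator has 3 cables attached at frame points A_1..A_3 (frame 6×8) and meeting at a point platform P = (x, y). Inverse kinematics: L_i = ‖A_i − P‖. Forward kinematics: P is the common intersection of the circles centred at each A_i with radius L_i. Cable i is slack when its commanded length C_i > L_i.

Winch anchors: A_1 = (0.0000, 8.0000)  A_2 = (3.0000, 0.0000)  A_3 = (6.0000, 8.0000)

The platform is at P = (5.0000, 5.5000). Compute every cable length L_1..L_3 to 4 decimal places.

L_1: Δ = A_1−P = (-5.0000, 2.5000) → ‖Δ‖ = √31.2500 = 5.5902
L_2: Δ = A_2−P = (-2.0000, -5.5000) → ‖Δ‖ = √34.2500 = 5.8523
L_3: Δ = A_3−P = (1.0000, 2.5000) → ‖Δ‖ = √7.2500 = 2.6926

(5.5902, 5.8523, 2.6926)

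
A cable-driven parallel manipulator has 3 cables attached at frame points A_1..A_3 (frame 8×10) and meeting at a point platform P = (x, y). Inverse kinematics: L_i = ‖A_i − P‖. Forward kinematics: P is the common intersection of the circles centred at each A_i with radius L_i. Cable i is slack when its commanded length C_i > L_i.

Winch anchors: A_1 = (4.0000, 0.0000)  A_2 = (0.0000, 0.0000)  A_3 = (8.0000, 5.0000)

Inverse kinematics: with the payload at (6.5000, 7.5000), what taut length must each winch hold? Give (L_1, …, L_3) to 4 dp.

(7.9057, 9.9247, 2.9155)

L_1 = √((4.0000−6.5000)² + (0.0000−7.5000)²) = 7.9057
L_2 = √((0.0000−6.5000)² + (0.0000−7.5000)²) = 9.9247
L_3 = √((8.0000−6.5000)² + (5.0000−7.5000)²) = 2.9155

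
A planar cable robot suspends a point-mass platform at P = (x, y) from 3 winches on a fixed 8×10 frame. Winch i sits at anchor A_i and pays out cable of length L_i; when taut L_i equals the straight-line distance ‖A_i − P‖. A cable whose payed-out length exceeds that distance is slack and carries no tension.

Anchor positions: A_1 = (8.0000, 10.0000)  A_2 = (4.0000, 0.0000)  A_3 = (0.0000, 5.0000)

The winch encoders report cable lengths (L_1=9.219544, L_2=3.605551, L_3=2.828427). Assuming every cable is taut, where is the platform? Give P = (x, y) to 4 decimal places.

(2.0000, 3.0000)

each cable: (A_i−P)·(A_i−P) = L_i²; let c_i = ‖A_i‖²−L_i²
c_1 = 64.0000+100.0000−85.0000 = 79.0000
row 1: 8.0000x + 20.0000y = 76.0000  (c_2=3.0000)
row 2: 16.0000x + 10.0000y = 62.0000  (c_3=17.0000)
Cramer on rows 1–2 → x = 2.0000, y = 3.0000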